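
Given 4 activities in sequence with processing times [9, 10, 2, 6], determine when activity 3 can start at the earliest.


Activity 3 starts after activities 1 through 2 complete.
Predecessor durations: [9, 10]
ES = 9 + 10 = 19

19


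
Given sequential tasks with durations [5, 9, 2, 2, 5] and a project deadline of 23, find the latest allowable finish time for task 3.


LF(activity 3) = deadline - sum of successor durations
Successors: activities 4 through 5 with durations [2, 5]
Sum of successor durations = 7
LF = 23 - 7 = 16

16


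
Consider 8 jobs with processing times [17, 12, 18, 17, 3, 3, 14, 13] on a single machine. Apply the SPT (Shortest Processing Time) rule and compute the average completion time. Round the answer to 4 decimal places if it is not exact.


Sort jobs by processing time (SPT order): [3, 3, 12, 13, 14, 17, 17, 18]
Compute completion times sequentially:
  Job 1: processing = 3, completes at 3
  Job 2: processing = 3, completes at 6
  Job 3: processing = 12, completes at 18
  Job 4: processing = 13, completes at 31
  Job 5: processing = 14, completes at 45
  Job 6: processing = 17, completes at 62
  Job 7: processing = 17, completes at 79
  Job 8: processing = 18, completes at 97
Sum of completion times = 341
Average completion time = 341/8 = 42.625

42.625


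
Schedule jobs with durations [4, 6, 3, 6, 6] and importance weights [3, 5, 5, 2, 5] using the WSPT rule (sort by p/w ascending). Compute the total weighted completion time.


Compute p/w ratios and sort ascending (WSPT): [(3, 5), (6, 5), (6, 5), (4, 3), (6, 2)]
Compute weighted completion times:
  Job (p=3,w=5): C=3, w*C=5*3=15
  Job (p=6,w=5): C=9, w*C=5*9=45
  Job (p=6,w=5): C=15, w*C=5*15=75
  Job (p=4,w=3): C=19, w*C=3*19=57
  Job (p=6,w=2): C=25, w*C=2*25=50
Total weighted completion time = 242

242


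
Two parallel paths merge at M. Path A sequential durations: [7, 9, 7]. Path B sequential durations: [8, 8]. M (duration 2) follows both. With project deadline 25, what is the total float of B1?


Forward pass: ES(B1) = sum of predecessors on chain B = 0
EF = ES + duration = 0 + 8 = 8
Backward pass: LF(M) = deadline = 25; LS(M) = 25 - 2 = 23
LF(B1) = LS(M) - sum(successors on chain B) = 23 - 8 = 15
LS = LF - duration = 15 - 8 = 7
Total float = LS - ES = 7 - 0 = 7

7


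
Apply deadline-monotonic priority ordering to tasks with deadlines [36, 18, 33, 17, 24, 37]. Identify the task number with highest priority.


Sort tasks by relative deadline (ascending):
  Task 4: deadline = 17
  Task 2: deadline = 18
  Task 5: deadline = 24
  Task 3: deadline = 33
  Task 1: deadline = 36
  Task 6: deadline = 37
Priority order (highest first): [4, 2, 5, 3, 1, 6]
Highest priority task = 4

4


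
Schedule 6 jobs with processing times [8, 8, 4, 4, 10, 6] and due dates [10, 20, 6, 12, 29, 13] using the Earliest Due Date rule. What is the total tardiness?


Sort by due date (EDD order): [(4, 6), (8, 10), (4, 12), (6, 13), (8, 20), (10, 29)]
Compute completion times and tardiness:
  Job 1: p=4, d=6, C=4, tardiness=max(0,4-6)=0
  Job 2: p=8, d=10, C=12, tardiness=max(0,12-10)=2
  Job 3: p=4, d=12, C=16, tardiness=max(0,16-12)=4
  Job 4: p=6, d=13, C=22, tardiness=max(0,22-13)=9
  Job 5: p=8, d=20, C=30, tardiness=max(0,30-20)=10
  Job 6: p=10, d=29, C=40, tardiness=max(0,40-29)=11
Total tardiness = 36

36


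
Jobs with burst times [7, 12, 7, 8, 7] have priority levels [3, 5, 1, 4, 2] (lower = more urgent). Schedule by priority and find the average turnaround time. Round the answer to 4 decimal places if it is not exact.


Sort by priority (ascending = highest first):
Order: [(1, 7), (2, 7), (3, 7), (4, 8), (5, 12)]
Completion times:
  Priority 1, burst=7, C=7
  Priority 2, burst=7, C=14
  Priority 3, burst=7, C=21
  Priority 4, burst=8, C=29
  Priority 5, burst=12, C=41
Average turnaround = 112/5 = 22.4

22.4


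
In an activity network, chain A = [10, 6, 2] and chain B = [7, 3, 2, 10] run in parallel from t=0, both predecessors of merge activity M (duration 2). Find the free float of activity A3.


ES(A3) = sum of predecessors on chain A = 16
EF(A3) = ES + duration = 16 + 2 = 18
Successor of A3 is M. ES(M) = max(sum(A), sum(B)) = max(18, 22) = 22
Free float = ES(successor) - EF(current) = 22 - 18 = 4

4


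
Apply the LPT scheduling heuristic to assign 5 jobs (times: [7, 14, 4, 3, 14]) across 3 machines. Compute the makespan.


Sort jobs in decreasing order (LPT): [14, 14, 7, 4, 3]
Assign each job to the least loaded machine:
  Machine 1: jobs [14], load = 14
  Machine 2: jobs [14], load = 14
  Machine 3: jobs [7, 4, 3], load = 14
Makespan = max load = 14

14


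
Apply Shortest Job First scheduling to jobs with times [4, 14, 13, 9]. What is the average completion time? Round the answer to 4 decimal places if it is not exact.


SJF order (ascending): [4, 9, 13, 14]
Completion times:
  Job 1: burst=4, C=4
  Job 2: burst=9, C=13
  Job 3: burst=13, C=26
  Job 4: burst=14, C=40
Average completion = 83/4 = 20.75

20.75


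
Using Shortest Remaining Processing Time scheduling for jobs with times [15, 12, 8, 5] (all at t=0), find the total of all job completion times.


Since all jobs arrive at t=0, SRPT equals SPT ordering.
SPT order: [5, 8, 12, 15]
Completion times:
  Job 1: p=5, C=5
  Job 2: p=8, C=13
  Job 3: p=12, C=25
  Job 4: p=15, C=40
Total completion time = 5 + 13 + 25 + 40 = 83

83


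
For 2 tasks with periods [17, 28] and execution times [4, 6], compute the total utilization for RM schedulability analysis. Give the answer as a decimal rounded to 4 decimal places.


Compute individual utilizations (exact fractions):
  Task 1: C/T = 4/17 (approx. 0.2353)
  Task 2: C/T = 6/28 = 3/14 (approx. 0.2143)
Total utilization U = 4/17 + 3/14 = 107/238
Rounded to 4 decimal places: U = 0.4496
RM (Liu & Layland) bound for 2 tasks = 0.828427; compare with U = 107/238 (approx. 0.449580)
U <= bound, so schedulable by RM sufficient condition.

0.4496


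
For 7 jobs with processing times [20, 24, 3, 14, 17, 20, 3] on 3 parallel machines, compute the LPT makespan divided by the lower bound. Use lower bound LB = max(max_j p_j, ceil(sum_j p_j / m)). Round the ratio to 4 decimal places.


LPT order: [24, 20, 20, 17, 14, 3, 3]
Machine loads after assignment: [30, 37, 34]
LPT makespan = 37
Lower bound = max(max_job, ceil(total/3)) = max(24, 34) = 34
Ratio = 37 / 34 = 1.0882

1.0882


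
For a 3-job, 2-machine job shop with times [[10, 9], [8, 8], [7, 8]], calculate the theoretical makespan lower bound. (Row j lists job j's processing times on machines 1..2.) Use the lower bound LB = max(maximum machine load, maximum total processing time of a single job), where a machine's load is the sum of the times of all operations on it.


Machine loads:
  Machine 1: 10 + 8 + 7 = 25
  Machine 2: 9 + 8 + 8 = 25
Max machine load = 25
Job totals:
  Job 1: 19
  Job 2: 16
  Job 3: 15
Max job total = 19
Lower bound = max(25, 19) = 25

25


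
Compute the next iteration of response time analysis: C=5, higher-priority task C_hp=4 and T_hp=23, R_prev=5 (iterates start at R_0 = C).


R_next = C + ceil(R_prev / T_hp) * C_hp
ceil(5 / 23) = ceil(0.2174) = 1
Interference = 1 * 4 = 4
R_next = 5 + 4 = 9

9


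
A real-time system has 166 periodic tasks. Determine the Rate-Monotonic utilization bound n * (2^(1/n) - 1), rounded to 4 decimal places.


Compute 2^(1/166) = 1.0041843153
Subtract 1: 1.0041843153 - 1 = 0.0041843153
Multiply by n: 166 * 0.0041843153 = 0.6945963398
Round to 4 dp: 0.6946

0.6946


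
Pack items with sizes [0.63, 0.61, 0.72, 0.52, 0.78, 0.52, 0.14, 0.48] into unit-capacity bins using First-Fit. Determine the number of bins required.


Place items sequentially using First-Fit:
  Item 0.63 -> new Bin 1
  Item 0.61 -> new Bin 2
  Item 0.72 -> new Bin 3
  Item 0.52 -> new Bin 4
  Item 0.78 -> new Bin 5
  Item 0.52 -> new Bin 6
  Item 0.14 -> Bin 1 (now 0.77)
  Item 0.48 -> Bin 4 (now 1.0)
Total bins used = 6

6


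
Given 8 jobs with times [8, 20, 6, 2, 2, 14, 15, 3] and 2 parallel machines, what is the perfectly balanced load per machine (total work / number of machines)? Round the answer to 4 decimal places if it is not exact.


Total processing time = 8 + 20 + 6 + 2 + 2 + 14 + 15 + 3 = 70
Number of machines = 2
Ideal balanced load = 70 / 2 = 35.0

35.0


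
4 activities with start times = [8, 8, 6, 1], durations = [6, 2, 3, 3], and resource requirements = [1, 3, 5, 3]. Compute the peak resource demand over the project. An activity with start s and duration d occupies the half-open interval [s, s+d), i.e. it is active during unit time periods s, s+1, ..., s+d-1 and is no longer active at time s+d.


Each activity i is active on [start_i, start_i + duration_i).
Compute total resource usage per time slot:
  t=0: active resources = [], total = 0
  t=1: active resources = [3], total = 3
  t=2: active resources = [3], total = 3
  t=3: active resources = [3], total = 3
  t=4: active resources = [], total = 0
  t=5: active resources = [], total = 0
  t=6: active resources = [5], total = 5
  t=7: active resources = [5], total = 5
  t=8: active resources = [1, 3, 5], total = 9
  t=9: active resources = [1, 3], total = 4
  t=10: active resources = [1], total = 1
  t=11: active resources = [1], total = 1
  t=12: active resources = [1], total = 1
  t=13: active resources = [1], total = 1
Peak resource demand = 9

9


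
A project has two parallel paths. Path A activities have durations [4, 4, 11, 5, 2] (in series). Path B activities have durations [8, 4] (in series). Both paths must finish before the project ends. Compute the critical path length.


Path A total = 4 + 4 + 11 + 5 + 2 = 26
Path B total = 8 + 4 = 12
Critical path = longest path = max(26, 12) = 26

26


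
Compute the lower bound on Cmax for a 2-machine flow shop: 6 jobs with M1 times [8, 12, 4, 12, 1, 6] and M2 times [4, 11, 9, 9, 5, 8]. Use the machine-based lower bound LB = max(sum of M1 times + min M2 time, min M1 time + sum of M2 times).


LB1 = sum(M1 times) + min(M2 times) = 43 + 4 = 47
LB2 = min(M1 times) + sum(M2 times) = 1 + 46 = 47
Lower bound = max(LB1, LB2) = max(47, 47) = 47

47


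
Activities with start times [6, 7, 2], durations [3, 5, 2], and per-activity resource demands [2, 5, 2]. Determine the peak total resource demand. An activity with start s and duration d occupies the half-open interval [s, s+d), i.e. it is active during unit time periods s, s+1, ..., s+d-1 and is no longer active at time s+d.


Each activity i is active on [start_i, start_i + duration_i).
Compute total resource usage per time slot:
  t=0: active resources = [], total = 0
  t=1: active resources = [], total = 0
  t=2: active resources = [2], total = 2
  t=3: active resources = [2], total = 2
  t=4: active resources = [], total = 0
  t=5: active resources = [], total = 0
  t=6: active resources = [2], total = 2
  t=7: active resources = [2, 5], total = 7
  t=8: active resources = [2, 5], total = 7
  t=9: active resources = [5], total = 5
  t=10: active resources = [5], total = 5
  t=11: active resources = [5], total = 5
Peak resource demand = 7

7


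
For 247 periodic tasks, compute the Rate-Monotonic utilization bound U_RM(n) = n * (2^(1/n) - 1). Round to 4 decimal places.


Compute 2^(1/247) = 1.0028102051
Subtract 1: 1.0028102051 - 1 = 0.0028102051
Multiply by n: 247 * 0.0028102051 = 0.6941206597
Round to 4 dp: 0.6941

0.6941


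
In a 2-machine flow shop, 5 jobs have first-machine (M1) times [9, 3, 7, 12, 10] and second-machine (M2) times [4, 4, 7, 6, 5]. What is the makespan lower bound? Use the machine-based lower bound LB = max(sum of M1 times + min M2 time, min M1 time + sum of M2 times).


LB1 = sum(M1 times) + min(M2 times) = 41 + 4 = 45
LB2 = min(M1 times) + sum(M2 times) = 3 + 26 = 29
Lower bound = max(LB1, LB2) = max(45, 29) = 45

45


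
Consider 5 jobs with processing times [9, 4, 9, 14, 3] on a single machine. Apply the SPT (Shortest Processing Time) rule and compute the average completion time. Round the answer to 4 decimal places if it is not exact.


Sort jobs by processing time (SPT order): [3, 4, 9, 9, 14]
Compute completion times sequentially:
  Job 1: processing = 3, completes at 3
  Job 2: processing = 4, completes at 7
  Job 3: processing = 9, completes at 16
  Job 4: processing = 9, completes at 25
  Job 5: processing = 14, completes at 39
Sum of completion times = 90
Average completion time = 90/5 = 18.0

18.0


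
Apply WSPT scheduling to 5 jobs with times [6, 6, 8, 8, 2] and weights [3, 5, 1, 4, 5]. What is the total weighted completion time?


Compute p/w ratios and sort ascending (WSPT): [(2, 5), (6, 5), (6, 3), (8, 4), (8, 1)]
Compute weighted completion times:
  Job (p=2,w=5): C=2, w*C=5*2=10
  Job (p=6,w=5): C=8, w*C=5*8=40
  Job (p=6,w=3): C=14, w*C=3*14=42
  Job (p=8,w=4): C=22, w*C=4*22=88
  Job (p=8,w=1): C=30, w*C=1*30=30
Total weighted completion time = 210

210


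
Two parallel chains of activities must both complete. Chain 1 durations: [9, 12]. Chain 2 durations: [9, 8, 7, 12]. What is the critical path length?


Path A total = 9 + 12 = 21
Path B total = 9 + 8 + 7 + 12 = 36
Critical path = longest path = max(21, 36) = 36

36


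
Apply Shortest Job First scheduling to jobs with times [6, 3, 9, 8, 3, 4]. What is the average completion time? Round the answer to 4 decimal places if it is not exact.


SJF order (ascending): [3, 3, 4, 6, 8, 9]
Completion times:
  Job 1: burst=3, C=3
  Job 2: burst=3, C=6
  Job 3: burst=4, C=10
  Job 4: burst=6, C=16
  Job 5: burst=8, C=24
  Job 6: burst=9, C=33
Average completion = 92/6 = 15.3333

15.3333


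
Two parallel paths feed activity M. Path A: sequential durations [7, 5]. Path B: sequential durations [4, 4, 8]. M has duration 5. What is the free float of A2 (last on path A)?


ES(A2) = sum of predecessors on chain A = 7
EF(A2) = ES + duration = 7 + 5 = 12
Successor of A2 is M. ES(M) = max(sum(A), sum(B)) = max(12, 16) = 16
Free float = ES(successor) - EF(current) = 16 - 12 = 4

4


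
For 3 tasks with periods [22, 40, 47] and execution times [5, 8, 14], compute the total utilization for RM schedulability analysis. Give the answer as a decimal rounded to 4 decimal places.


Compute individual utilizations (exact fractions):
  Task 1: C/T = 5/22 (approx. 0.2273)
  Task 2: C/T = 8/40 = 1/5 (approx. 0.2)
  Task 3: C/T = 14/47 (approx. 0.2979)
Total utilization U = 5/22 + 1/5 + 14/47 = 3749/5170
Rounded to 4 decimal places: U = 0.7251
RM (Liu & Layland) bound for 3 tasks = 0.779763; compare with U = 3749/5170 (approx. 0.725145)
U <= bound, so schedulable by RM sufficient condition.

0.7251


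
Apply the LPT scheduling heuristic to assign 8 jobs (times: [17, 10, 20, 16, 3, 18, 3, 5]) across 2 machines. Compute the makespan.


Sort jobs in decreasing order (LPT): [20, 18, 17, 16, 10, 5, 3, 3]
Assign each job to the least loaded machine:
  Machine 1: jobs [20, 16, 5, 3, 3], load = 47
  Machine 2: jobs [18, 17, 10], load = 45
Makespan = max load = 47

47


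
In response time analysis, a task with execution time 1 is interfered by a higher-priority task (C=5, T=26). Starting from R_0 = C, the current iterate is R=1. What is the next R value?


R_next = C + ceil(R_prev / T_hp) * C_hp
ceil(1 / 26) = ceil(0.0385) = 1
Interference = 1 * 5 = 5
R_next = 1 + 5 = 6

6


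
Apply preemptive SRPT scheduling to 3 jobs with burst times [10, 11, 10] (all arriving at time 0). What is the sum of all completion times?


Since all jobs arrive at t=0, SRPT equals SPT ordering.
SPT order: [10, 10, 11]
Completion times:
  Job 1: p=10, C=10
  Job 2: p=10, C=20
  Job 3: p=11, C=31
Total completion time = 10 + 20 + 31 = 61

61


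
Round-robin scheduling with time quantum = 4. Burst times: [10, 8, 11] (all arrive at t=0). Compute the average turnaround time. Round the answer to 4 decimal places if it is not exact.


Time quantum = 4
Execution trace:
  J1 runs 4 units, time = 4
  J2 runs 4 units, time = 8
  J3 runs 4 units, time = 12
  J1 runs 4 units, time = 16
  J2 runs 4 units, time = 20
  J3 runs 4 units, time = 24
  J1 runs 2 units, time = 26
  J3 runs 3 units, time = 29
Finish times: [26, 20, 29]
Average turnaround = 75/3 = 25.0

25.0


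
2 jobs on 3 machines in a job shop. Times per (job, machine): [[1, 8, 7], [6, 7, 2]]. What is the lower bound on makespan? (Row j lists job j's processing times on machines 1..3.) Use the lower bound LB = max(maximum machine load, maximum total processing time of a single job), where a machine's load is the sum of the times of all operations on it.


Machine loads:
  Machine 1: 1 + 6 = 7
  Machine 2: 8 + 7 = 15
  Machine 3: 7 + 2 = 9
Max machine load = 15
Job totals:
  Job 1: 16
  Job 2: 15
Max job total = 16
Lower bound = max(15, 16) = 16

16


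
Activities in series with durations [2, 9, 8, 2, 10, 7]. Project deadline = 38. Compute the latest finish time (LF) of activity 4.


LF(activity 4) = deadline - sum of successor durations
Successors: activities 5 through 6 with durations [10, 7]
Sum of successor durations = 17
LF = 38 - 17 = 21

21


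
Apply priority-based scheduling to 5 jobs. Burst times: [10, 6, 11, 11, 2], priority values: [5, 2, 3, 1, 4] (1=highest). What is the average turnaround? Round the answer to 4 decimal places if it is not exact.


Sort by priority (ascending = highest first):
Order: [(1, 11), (2, 6), (3, 11), (4, 2), (5, 10)]
Completion times:
  Priority 1, burst=11, C=11
  Priority 2, burst=6, C=17
  Priority 3, burst=11, C=28
  Priority 4, burst=2, C=30
  Priority 5, burst=10, C=40
Average turnaround = 126/5 = 25.2

25.2


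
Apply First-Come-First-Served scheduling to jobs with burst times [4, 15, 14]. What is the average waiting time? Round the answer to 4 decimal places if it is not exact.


FCFS order (as given): [4, 15, 14]
Waiting times:
  Job 1: wait = 0
  Job 2: wait = 4
  Job 3: wait = 19
Sum of waiting times = 23
Average waiting time = 23/3 = 7.6667

7.6667


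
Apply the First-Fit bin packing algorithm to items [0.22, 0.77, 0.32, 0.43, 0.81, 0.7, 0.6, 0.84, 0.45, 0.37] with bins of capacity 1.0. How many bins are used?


Place items sequentially using First-Fit:
  Item 0.22 -> new Bin 1
  Item 0.77 -> Bin 1 (now 0.99)
  Item 0.32 -> new Bin 2
  Item 0.43 -> Bin 2 (now 0.75)
  Item 0.81 -> new Bin 3
  Item 0.7 -> new Bin 4
  Item 0.6 -> new Bin 5
  Item 0.84 -> new Bin 6
  Item 0.45 -> new Bin 7
  Item 0.37 -> Bin 5 (now 0.97)
Total bins used = 7

7


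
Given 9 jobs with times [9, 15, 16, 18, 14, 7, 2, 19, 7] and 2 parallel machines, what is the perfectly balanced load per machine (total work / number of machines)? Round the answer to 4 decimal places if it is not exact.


Total processing time = 9 + 15 + 16 + 18 + 14 + 7 + 2 + 19 + 7 = 107
Number of machines = 2
Ideal balanced load = 107 / 2 = 53.5

53.5


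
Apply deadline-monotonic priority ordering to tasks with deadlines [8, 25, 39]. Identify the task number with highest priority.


Sort tasks by relative deadline (ascending):
  Task 1: deadline = 8
  Task 2: deadline = 25
  Task 3: deadline = 39
Priority order (highest first): [1, 2, 3]
Highest priority task = 1

1


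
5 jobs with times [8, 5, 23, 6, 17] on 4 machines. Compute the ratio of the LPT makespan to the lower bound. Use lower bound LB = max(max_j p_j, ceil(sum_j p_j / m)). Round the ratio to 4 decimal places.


LPT order: [23, 17, 8, 6, 5]
Machine loads after assignment: [23, 17, 8, 11]
LPT makespan = 23
Lower bound = max(max_job, ceil(total/4)) = max(23, 15) = 23
Ratio = 23 / 23 = 1.0

1.0


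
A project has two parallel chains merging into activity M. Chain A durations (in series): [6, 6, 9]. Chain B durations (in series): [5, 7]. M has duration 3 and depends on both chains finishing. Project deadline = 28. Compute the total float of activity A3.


Forward pass: ES(A3) = sum of predecessors on chain A = 12
EF = ES + duration = 12 + 9 = 21
Backward pass: LF(M) = deadline = 28; LS(M) = 28 - 3 = 25
LF(A3) = LS(M) - sum(successors on chain A) = 25 - 0 = 25
LS = LF - duration = 25 - 9 = 16
Total float = LS - ES = 16 - 12 = 4

4


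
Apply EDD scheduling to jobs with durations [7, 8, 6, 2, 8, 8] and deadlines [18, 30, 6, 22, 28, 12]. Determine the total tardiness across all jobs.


Sort by due date (EDD order): [(6, 6), (8, 12), (7, 18), (2, 22), (8, 28), (8, 30)]
Compute completion times and tardiness:
  Job 1: p=6, d=6, C=6, tardiness=max(0,6-6)=0
  Job 2: p=8, d=12, C=14, tardiness=max(0,14-12)=2
  Job 3: p=7, d=18, C=21, tardiness=max(0,21-18)=3
  Job 4: p=2, d=22, C=23, tardiness=max(0,23-22)=1
  Job 5: p=8, d=28, C=31, tardiness=max(0,31-28)=3
  Job 6: p=8, d=30, C=39, tardiness=max(0,39-30)=9
Total tardiness = 18

18


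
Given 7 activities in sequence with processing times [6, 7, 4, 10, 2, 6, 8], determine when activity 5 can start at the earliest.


Activity 5 starts after activities 1 through 4 complete.
Predecessor durations: [6, 7, 4, 10]
ES = 6 + 7 + 4 + 10 = 27

27


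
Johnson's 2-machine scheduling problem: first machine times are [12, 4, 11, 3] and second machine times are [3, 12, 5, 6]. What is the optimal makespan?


Apply Johnson's rule:
  Group 1 (a <= b): [(4, 3, 6), (2, 4, 12)]
  Group 2 (a > b): [(3, 11, 5), (1, 12, 3)]
Optimal job order: [4, 2, 3, 1]
Schedule:
  Job 4: M1 done at 3, M2 done at 9
  Job 2: M1 done at 7, M2 done at 21
  Job 3: M1 done at 18, M2 done at 26
  Job 1: M1 done at 30, M2 done at 33
Makespan = 33

33


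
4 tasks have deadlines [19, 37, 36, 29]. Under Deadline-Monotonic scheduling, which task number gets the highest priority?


Sort tasks by relative deadline (ascending):
  Task 1: deadline = 19
  Task 4: deadline = 29
  Task 3: deadline = 36
  Task 2: deadline = 37
Priority order (highest first): [1, 4, 3, 2]
Highest priority task = 1

1


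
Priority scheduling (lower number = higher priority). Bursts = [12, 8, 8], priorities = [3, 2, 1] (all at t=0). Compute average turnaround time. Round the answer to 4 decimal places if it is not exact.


Sort by priority (ascending = highest first):
Order: [(1, 8), (2, 8), (3, 12)]
Completion times:
  Priority 1, burst=8, C=8
  Priority 2, burst=8, C=16
  Priority 3, burst=12, C=28
Average turnaround = 52/3 = 17.3333

17.3333


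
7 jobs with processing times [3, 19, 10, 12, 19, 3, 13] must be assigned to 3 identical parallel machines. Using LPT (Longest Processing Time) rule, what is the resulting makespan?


Sort jobs in decreasing order (LPT): [19, 19, 13, 12, 10, 3, 3]
Assign each job to the least loaded machine:
  Machine 1: jobs [19, 10], load = 29
  Machine 2: jobs [19, 3, 3], load = 25
  Machine 3: jobs [13, 12], load = 25
Makespan = max load = 29

29


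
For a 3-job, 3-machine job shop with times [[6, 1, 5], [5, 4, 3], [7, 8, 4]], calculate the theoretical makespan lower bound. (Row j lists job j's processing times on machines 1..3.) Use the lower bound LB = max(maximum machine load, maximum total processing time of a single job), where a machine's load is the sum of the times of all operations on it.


Machine loads:
  Machine 1: 6 + 5 + 7 = 18
  Machine 2: 1 + 4 + 8 = 13
  Machine 3: 5 + 3 + 4 = 12
Max machine load = 18
Job totals:
  Job 1: 12
  Job 2: 12
  Job 3: 19
Max job total = 19
Lower bound = max(18, 19) = 19

19


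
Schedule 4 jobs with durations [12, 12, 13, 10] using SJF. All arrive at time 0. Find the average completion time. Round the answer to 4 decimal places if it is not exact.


SJF order (ascending): [10, 12, 12, 13]
Completion times:
  Job 1: burst=10, C=10
  Job 2: burst=12, C=22
  Job 3: burst=12, C=34
  Job 4: burst=13, C=47
Average completion = 113/4 = 28.25

28.25


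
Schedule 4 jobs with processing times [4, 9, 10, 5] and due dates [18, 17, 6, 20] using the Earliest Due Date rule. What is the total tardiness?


Sort by due date (EDD order): [(10, 6), (9, 17), (4, 18), (5, 20)]
Compute completion times and tardiness:
  Job 1: p=10, d=6, C=10, tardiness=max(0,10-6)=4
  Job 2: p=9, d=17, C=19, tardiness=max(0,19-17)=2
  Job 3: p=4, d=18, C=23, tardiness=max(0,23-18)=5
  Job 4: p=5, d=20, C=28, tardiness=max(0,28-20)=8
Total tardiness = 19

19


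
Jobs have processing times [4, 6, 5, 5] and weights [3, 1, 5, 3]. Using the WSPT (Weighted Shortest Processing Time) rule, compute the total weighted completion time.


Compute p/w ratios and sort ascending (WSPT): [(5, 5), (4, 3), (5, 3), (6, 1)]
Compute weighted completion times:
  Job (p=5,w=5): C=5, w*C=5*5=25
  Job (p=4,w=3): C=9, w*C=3*9=27
  Job (p=5,w=3): C=14, w*C=3*14=42
  Job (p=6,w=1): C=20, w*C=1*20=20
Total weighted completion time = 114

114


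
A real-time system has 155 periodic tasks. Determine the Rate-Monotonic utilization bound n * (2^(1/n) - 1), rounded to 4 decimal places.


Compute 2^(1/155) = 1.0044819312
Subtract 1: 1.0044819312 - 1 = 0.0044819312
Multiply by n: 155 * 0.0044819312 = 0.6946993360
Round to 4 dp: 0.6947

0.6947


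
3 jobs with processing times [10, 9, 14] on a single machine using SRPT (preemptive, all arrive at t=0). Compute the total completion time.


Since all jobs arrive at t=0, SRPT equals SPT ordering.
SPT order: [9, 10, 14]
Completion times:
  Job 1: p=9, C=9
  Job 2: p=10, C=19
  Job 3: p=14, C=33
Total completion time = 9 + 19 + 33 = 61

61


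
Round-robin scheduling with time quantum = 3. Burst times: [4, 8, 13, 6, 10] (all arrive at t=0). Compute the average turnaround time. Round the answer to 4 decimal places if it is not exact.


Time quantum = 3
Execution trace:
  J1 runs 3 units, time = 3
  J2 runs 3 units, time = 6
  J3 runs 3 units, time = 9
  J4 runs 3 units, time = 12
  J5 runs 3 units, time = 15
  J1 runs 1 units, time = 16
  J2 runs 3 units, time = 19
  J3 runs 3 units, time = 22
  J4 runs 3 units, time = 25
  J5 runs 3 units, time = 28
  J2 runs 2 units, time = 30
  J3 runs 3 units, time = 33
  J5 runs 3 units, time = 36
  J3 runs 3 units, time = 39
  J5 runs 1 units, time = 40
  J3 runs 1 units, time = 41
Finish times: [16, 30, 41, 25, 40]
Average turnaround = 152/5 = 30.4

30.4


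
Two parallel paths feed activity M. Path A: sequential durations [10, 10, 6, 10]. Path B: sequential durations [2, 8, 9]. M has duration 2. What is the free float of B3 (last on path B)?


ES(B3) = sum of predecessors on chain B = 10
EF(B3) = ES + duration = 10 + 9 = 19
Successor of B3 is M. ES(M) = max(sum(A), sum(B)) = max(36, 19) = 36
Free float = ES(successor) - EF(current) = 36 - 19 = 17

17


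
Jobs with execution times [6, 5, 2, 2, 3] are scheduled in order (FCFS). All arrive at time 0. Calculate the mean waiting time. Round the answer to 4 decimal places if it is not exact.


FCFS order (as given): [6, 5, 2, 2, 3]
Waiting times:
  Job 1: wait = 0
  Job 2: wait = 6
  Job 3: wait = 11
  Job 4: wait = 13
  Job 5: wait = 15
Sum of waiting times = 45
Average waiting time = 45/5 = 9.0

9.0


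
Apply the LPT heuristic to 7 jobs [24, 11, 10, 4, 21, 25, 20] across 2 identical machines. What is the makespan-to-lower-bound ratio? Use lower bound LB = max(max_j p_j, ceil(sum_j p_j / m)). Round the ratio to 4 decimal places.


LPT order: [25, 24, 21, 20, 11, 10, 4]
Machine loads after assignment: [56, 59]
LPT makespan = 59
Lower bound = max(max_job, ceil(total/2)) = max(25, 58) = 58
Ratio = 59 / 58 = 1.0172

1.0172


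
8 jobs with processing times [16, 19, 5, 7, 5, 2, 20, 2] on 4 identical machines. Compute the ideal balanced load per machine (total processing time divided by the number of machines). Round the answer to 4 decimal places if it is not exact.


Total processing time = 16 + 19 + 5 + 7 + 5 + 2 + 20 + 2 = 76
Number of machines = 4
Ideal balanced load = 76 / 4 = 19.0

19.0


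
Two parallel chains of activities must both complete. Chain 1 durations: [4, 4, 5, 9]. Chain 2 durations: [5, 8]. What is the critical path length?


Path A total = 4 + 4 + 5 + 9 = 22
Path B total = 5 + 8 = 13
Critical path = longest path = max(22, 13) = 22

22


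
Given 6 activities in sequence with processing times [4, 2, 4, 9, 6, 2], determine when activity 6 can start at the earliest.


Activity 6 starts after activities 1 through 5 complete.
Predecessor durations: [4, 2, 4, 9, 6]
ES = 4 + 2 + 4 + 9 + 6 = 25

25


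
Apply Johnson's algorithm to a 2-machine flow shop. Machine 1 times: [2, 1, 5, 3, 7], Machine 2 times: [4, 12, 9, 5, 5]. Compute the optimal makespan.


Apply Johnson's rule:
  Group 1 (a <= b): [(2, 1, 12), (1, 2, 4), (4, 3, 5), (3, 5, 9)]
  Group 2 (a > b): [(5, 7, 5)]
Optimal job order: [2, 1, 4, 3, 5]
Schedule:
  Job 2: M1 done at 1, M2 done at 13
  Job 1: M1 done at 3, M2 done at 17
  Job 4: M1 done at 6, M2 done at 22
  Job 3: M1 done at 11, M2 done at 31
  Job 5: M1 done at 18, M2 done at 36
Makespan = 36

36


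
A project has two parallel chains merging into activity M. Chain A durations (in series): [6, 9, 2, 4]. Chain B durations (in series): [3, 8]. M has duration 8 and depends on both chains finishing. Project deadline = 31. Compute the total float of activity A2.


Forward pass: ES(A2) = sum of predecessors on chain A = 6
EF = ES + duration = 6 + 9 = 15
Backward pass: LF(M) = deadline = 31; LS(M) = 31 - 8 = 23
LF(A2) = LS(M) - sum(successors on chain A) = 23 - 6 = 17
LS = LF - duration = 17 - 9 = 8
Total float = LS - ES = 8 - 6 = 2

2


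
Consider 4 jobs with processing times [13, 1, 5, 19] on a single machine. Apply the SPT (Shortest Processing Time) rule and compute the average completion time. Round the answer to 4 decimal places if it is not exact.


Sort jobs by processing time (SPT order): [1, 5, 13, 19]
Compute completion times sequentially:
  Job 1: processing = 1, completes at 1
  Job 2: processing = 5, completes at 6
  Job 3: processing = 13, completes at 19
  Job 4: processing = 19, completes at 38
Sum of completion times = 64
Average completion time = 64/4 = 16.0

16.0


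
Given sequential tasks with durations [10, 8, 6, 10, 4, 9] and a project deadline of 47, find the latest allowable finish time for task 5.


LF(activity 5) = deadline - sum of successor durations
Successors: activities 6 through 6 with durations [9]
Sum of successor durations = 9
LF = 47 - 9 = 38

38


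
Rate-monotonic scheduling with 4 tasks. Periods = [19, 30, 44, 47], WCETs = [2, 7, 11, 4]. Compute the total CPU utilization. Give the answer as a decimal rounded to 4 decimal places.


Compute individual utilizations (exact fractions):
  Task 1: C/T = 2/19 (approx. 0.1053)
  Task 2: C/T = 7/30 (approx. 0.2333)
  Task 3: C/T = 11/44 = 1/4 (approx. 0.25)
  Task 4: C/T = 4/47 (approx. 0.0851)
Total utilization U = 2/19 + 7/30 + 1/4 + 4/47 = 36097/53580
Rounded to 4 decimal places: U = 0.6737
RM (Liu & Layland) bound for 4 tasks = 0.756828; compare with U = 36097/53580 (approx. 0.673703)
U <= bound, so schedulable by RM sufficient condition.

0.6737


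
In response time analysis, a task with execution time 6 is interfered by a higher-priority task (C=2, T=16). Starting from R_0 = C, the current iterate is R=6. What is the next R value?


R_next = C + ceil(R_prev / T_hp) * C_hp
ceil(6 / 16) = ceil(0.375) = 1
Interference = 1 * 2 = 2
R_next = 6 + 2 = 8

8


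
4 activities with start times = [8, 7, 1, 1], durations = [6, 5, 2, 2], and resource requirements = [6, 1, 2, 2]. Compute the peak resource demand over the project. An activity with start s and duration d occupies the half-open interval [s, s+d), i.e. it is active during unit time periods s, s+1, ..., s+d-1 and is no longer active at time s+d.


Each activity i is active on [start_i, start_i + duration_i).
Compute total resource usage per time slot:
  t=0: active resources = [], total = 0
  t=1: active resources = [2, 2], total = 4
  t=2: active resources = [2, 2], total = 4
  t=3: active resources = [], total = 0
  t=4: active resources = [], total = 0
  t=5: active resources = [], total = 0
  t=6: active resources = [], total = 0
  t=7: active resources = [1], total = 1
  t=8: active resources = [6, 1], total = 7
  t=9: active resources = [6, 1], total = 7
  t=10: active resources = [6, 1], total = 7
  t=11: active resources = [6, 1], total = 7
  t=12: active resources = [6], total = 6
  t=13: active resources = [6], total = 6
Peak resource demand = 7

7


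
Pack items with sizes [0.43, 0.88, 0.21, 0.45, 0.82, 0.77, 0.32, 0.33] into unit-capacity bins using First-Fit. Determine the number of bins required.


Place items sequentially using First-Fit:
  Item 0.43 -> new Bin 1
  Item 0.88 -> new Bin 2
  Item 0.21 -> Bin 1 (now 0.64)
  Item 0.45 -> new Bin 3
  Item 0.82 -> new Bin 4
  Item 0.77 -> new Bin 5
  Item 0.32 -> Bin 1 (now 0.96)
  Item 0.33 -> Bin 3 (now 0.78)
Total bins used = 5

5


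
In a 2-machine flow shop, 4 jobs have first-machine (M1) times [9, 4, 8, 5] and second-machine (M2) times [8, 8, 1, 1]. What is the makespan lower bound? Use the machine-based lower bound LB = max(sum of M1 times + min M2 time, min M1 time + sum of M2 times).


LB1 = sum(M1 times) + min(M2 times) = 26 + 1 = 27
LB2 = min(M1 times) + sum(M2 times) = 4 + 18 = 22
Lower bound = max(LB1, LB2) = max(27, 22) = 27

27


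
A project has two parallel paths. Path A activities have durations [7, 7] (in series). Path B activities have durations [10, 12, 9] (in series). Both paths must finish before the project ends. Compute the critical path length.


Path A total = 7 + 7 = 14
Path B total = 10 + 12 + 9 = 31
Critical path = longest path = max(14, 31) = 31

31


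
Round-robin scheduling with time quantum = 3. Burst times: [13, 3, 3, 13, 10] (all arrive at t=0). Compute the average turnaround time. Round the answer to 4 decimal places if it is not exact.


Time quantum = 3
Execution trace:
  J1 runs 3 units, time = 3
  J2 runs 3 units, time = 6
  J3 runs 3 units, time = 9
  J4 runs 3 units, time = 12
  J5 runs 3 units, time = 15
  J1 runs 3 units, time = 18
  J4 runs 3 units, time = 21
  J5 runs 3 units, time = 24
  J1 runs 3 units, time = 27
  J4 runs 3 units, time = 30
  J5 runs 3 units, time = 33
  J1 runs 3 units, time = 36
  J4 runs 3 units, time = 39
  J5 runs 1 units, time = 40
  J1 runs 1 units, time = 41
  J4 runs 1 units, time = 42
Finish times: [41, 6, 9, 42, 40]
Average turnaround = 138/5 = 27.6

27.6


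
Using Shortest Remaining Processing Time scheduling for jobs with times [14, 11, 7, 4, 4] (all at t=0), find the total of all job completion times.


Since all jobs arrive at t=0, SRPT equals SPT ordering.
SPT order: [4, 4, 7, 11, 14]
Completion times:
  Job 1: p=4, C=4
  Job 2: p=4, C=8
  Job 3: p=7, C=15
  Job 4: p=11, C=26
  Job 5: p=14, C=40
Total completion time = 4 + 8 + 15 + 26 + 40 = 93

93


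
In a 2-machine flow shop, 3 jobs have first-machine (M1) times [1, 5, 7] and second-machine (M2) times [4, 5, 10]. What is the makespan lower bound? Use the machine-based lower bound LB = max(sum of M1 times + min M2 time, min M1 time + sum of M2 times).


LB1 = sum(M1 times) + min(M2 times) = 13 + 4 = 17
LB2 = min(M1 times) + sum(M2 times) = 1 + 19 = 20
Lower bound = max(LB1, LB2) = max(17, 20) = 20

20


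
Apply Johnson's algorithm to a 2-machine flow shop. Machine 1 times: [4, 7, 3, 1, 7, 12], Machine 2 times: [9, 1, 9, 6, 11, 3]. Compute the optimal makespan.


Apply Johnson's rule:
  Group 1 (a <= b): [(4, 1, 6), (3, 3, 9), (1, 4, 9), (5, 7, 11)]
  Group 2 (a > b): [(6, 12, 3), (2, 7, 1)]
Optimal job order: [4, 3, 1, 5, 6, 2]
Schedule:
  Job 4: M1 done at 1, M2 done at 7
  Job 3: M1 done at 4, M2 done at 16
  Job 1: M1 done at 8, M2 done at 25
  Job 5: M1 done at 15, M2 done at 36
  Job 6: M1 done at 27, M2 done at 39
  Job 2: M1 done at 34, M2 done at 40
Makespan = 40

40


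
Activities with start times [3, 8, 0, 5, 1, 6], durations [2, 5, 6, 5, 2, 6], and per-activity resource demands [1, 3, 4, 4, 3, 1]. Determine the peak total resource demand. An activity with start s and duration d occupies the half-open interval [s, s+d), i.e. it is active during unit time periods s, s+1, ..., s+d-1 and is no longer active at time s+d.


Each activity i is active on [start_i, start_i + duration_i).
Compute total resource usage per time slot:
  t=0: active resources = [4], total = 4
  t=1: active resources = [4, 3], total = 7
  t=2: active resources = [4, 3], total = 7
  t=3: active resources = [1, 4], total = 5
  t=4: active resources = [1, 4], total = 5
  t=5: active resources = [4, 4], total = 8
  t=6: active resources = [4, 1], total = 5
  t=7: active resources = [4, 1], total = 5
  t=8: active resources = [3, 4, 1], total = 8
  t=9: active resources = [3, 4, 1], total = 8
  t=10: active resources = [3, 1], total = 4
  t=11: active resources = [3, 1], total = 4
  t=12: active resources = [3], total = 3
Peak resource demand = 8

8


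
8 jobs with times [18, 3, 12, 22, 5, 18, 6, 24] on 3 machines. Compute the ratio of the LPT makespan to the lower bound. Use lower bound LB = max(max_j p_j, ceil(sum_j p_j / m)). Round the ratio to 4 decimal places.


LPT order: [24, 22, 18, 18, 12, 6, 5, 3]
Machine loads after assignment: [35, 37, 36]
LPT makespan = 37
Lower bound = max(max_job, ceil(total/3)) = max(24, 36) = 36
Ratio = 37 / 36 = 1.0278

1.0278


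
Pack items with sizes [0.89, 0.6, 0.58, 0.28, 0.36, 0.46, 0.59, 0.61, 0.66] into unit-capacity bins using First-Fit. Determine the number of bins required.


Place items sequentially using First-Fit:
  Item 0.89 -> new Bin 1
  Item 0.6 -> new Bin 2
  Item 0.58 -> new Bin 3
  Item 0.28 -> Bin 2 (now 0.88)
  Item 0.36 -> Bin 3 (now 0.94)
  Item 0.46 -> new Bin 4
  Item 0.59 -> new Bin 5
  Item 0.61 -> new Bin 6
  Item 0.66 -> new Bin 7
Total bins used = 7

7


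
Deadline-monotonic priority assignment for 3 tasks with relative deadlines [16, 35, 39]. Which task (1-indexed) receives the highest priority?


Sort tasks by relative deadline (ascending):
  Task 1: deadline = 16
  Task 2: deadline = 35
  Task 3: deadline = 39
Priority order (highest first): [1, 2, 3]
Highest priority task = 1

1


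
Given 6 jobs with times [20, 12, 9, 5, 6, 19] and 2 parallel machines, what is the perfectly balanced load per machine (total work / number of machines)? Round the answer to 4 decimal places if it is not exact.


Total processing time = 20 + 12 + 9 + 5 + 6 + 19 = 71
Number of machines = 2
Ideal balanced load = 71 / 2 = 35.5

35.5


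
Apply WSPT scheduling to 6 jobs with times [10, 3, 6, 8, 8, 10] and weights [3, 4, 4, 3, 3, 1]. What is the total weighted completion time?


Compute p/w ratios and sort ascending (WSPT): [(3, 4), (6, 4), (8, 3), (8, 3), (10, 3), (10, 1)]
Compute weighted completion times:
  Job (p=3,w=4): C=3, w*C=4*3=12
  Job (p=6,w=4): C=9, w*C=4*9=36
  Job (p=8,w=3): C=17, w*C=3*17=51
  Job (p=8,w=3): C=25, w*C=3*25=75
  Job (p=10,w=3): C=35, w*C=3*35=105
  Job (p=10,w=1): C=45, w*C=1*45=45
Total weighted completion time = 324

324


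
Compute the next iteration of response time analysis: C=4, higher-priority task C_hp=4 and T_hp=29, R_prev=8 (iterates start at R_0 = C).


R_next = C + ceil(R_prev / T_hp) * C_hp
ceil(8 / 29) = ceil(0.2759) = 1
Interference = 1 * 4 = 4
R_next = 4 + 4 = 8
R_next = R_prev, so the iteration has converged (response time = 8).

8


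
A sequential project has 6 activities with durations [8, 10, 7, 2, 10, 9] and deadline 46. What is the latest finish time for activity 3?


LF(activity 3) = deadline - sum of successor durations
Successors: activities 4 through 6 with durations [2, 10, 9]
Sum of successor durations = 21
LF = 46 - 21 = 25

25


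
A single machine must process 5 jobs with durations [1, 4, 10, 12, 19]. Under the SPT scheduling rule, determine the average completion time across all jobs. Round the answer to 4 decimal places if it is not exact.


Sort jobs by processing time (SPT order): [1, 4, 10, 12, 19]
Compute completion times sequentially:
  Job 1: processing = 1, completes at 1
  Job 2: processing = 4, completes at 5
  Job 3: processing = 10, completes at 15
  Job 4: processing = 12, completes at 27
  Job 5: processing = 19, completes at 46
Sum of completion times = 94
Average completion time = 94/5 = 18.8

18.8


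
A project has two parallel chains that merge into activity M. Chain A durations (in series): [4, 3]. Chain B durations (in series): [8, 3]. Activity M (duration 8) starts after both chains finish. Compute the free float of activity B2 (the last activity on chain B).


ES(B2) = sum of predecessors on chain B = 8
EF(B2) = ES + duration = 8 + 3 = 11
Successor of B2 is M. ES(M) = max(sum(A), sum(B)) = max(7, 11) = 11
Free float = ES(successor) - EF(current) = 11 - 11 = 0

0
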